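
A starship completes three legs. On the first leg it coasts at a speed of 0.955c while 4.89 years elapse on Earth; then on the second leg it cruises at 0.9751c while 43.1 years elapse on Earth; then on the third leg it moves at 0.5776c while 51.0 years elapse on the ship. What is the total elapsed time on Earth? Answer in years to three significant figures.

Leg 1: 4.89 years is already measured on Earth.
Leg 2: 43.1 years is already measured on Earth.
Leg 3: γ = 1/√(1 − 0.5776²) = 1/√0.6664 = 1.225; Δt_3 = 1.225 × 51.0 = 62.48 years.
Total: 4.890 + 43.10 + 62.48 years.

Δt = 110 years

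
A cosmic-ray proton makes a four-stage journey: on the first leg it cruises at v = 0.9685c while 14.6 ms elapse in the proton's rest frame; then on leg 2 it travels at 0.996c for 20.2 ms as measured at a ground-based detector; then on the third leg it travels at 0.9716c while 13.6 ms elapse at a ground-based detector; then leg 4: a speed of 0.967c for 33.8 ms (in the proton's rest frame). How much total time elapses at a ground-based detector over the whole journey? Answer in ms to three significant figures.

Leg 1: γ = 1/√(1 − 0.9685²) = 1/√0.06201 = 4.016; Δt_1 = 4.016 × 14.6 = 58.63 ms.
Leg 2: 20.2 ms is already measured at a ground-based detector.
Leg 3: 13.6 ms is already measured at a ground-based detector.
Leg 4: γ = 1/√(1 − 0.967²) = 1/√0.06491 = 3.925; Δt_4 = 3.925 × 33.8 = 132.7 ms.
Total: 58.63 + 20.20 + 13.60 + 132.7 ms.

Δt = 225 ms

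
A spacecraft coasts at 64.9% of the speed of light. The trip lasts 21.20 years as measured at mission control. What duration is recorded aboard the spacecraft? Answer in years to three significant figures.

β = 0.649; γ = 1/√(1 − 0.649²) = 1/√0.5788 = 1.314
The interval measured at mission control is the dilated one; the clock aboard the spacecraft measures the proper time τ = Δt/γ = 21.20/1.314 years.

τ = 16.1 years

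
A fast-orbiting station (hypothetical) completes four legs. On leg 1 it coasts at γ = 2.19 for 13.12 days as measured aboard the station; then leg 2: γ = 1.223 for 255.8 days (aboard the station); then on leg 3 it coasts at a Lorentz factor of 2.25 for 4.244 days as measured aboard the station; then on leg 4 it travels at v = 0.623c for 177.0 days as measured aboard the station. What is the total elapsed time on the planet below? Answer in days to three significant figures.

Δt = 577 days

Leg 1: γ = 2.19; Δt_1 = 2.190 × 13.12 = 28.73 days.
Leg 2: γ = 1.223; Δt_2 = 1.223 × 255.8 = 312.8 days.
Leg 3: γ = 2.25; Δt_3 = 2.250 × 4.244 = 9.549 days.
Leg 4: γ = 1/√(1 − 0.623²) = 1/√0.6119 = 1.278; Δt_4 = 1.278 × 177.0 = 226.3 days.
Total: 28.73 + 312.8 + 9.549 + 226.3 days.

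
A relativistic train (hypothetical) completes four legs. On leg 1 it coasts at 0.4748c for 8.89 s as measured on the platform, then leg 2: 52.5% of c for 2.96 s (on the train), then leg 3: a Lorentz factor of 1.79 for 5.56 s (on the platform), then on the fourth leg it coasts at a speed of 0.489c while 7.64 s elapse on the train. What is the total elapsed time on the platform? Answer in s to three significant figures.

Leg 1: 8.89 s is already measured on the platform.
Leg 2: β = 0.525; γ = 1/√(1 − 0.525²) = 1/√0.7244 = 1.175; Δt_2 = 1.175 × 2.96 = 3.478 s.
Leg 3: 5.56 s is already measured on the platform.
Leg 4: γ = 1/√(1 − 0.489²) = 1/√0.7609 = 1.146; Δt_4 = 1.146 × 7.64 = 8.759 s.
Total: 8.890 + 3.478 + 5.560 + 8.759 s.

Δt = 26.7 s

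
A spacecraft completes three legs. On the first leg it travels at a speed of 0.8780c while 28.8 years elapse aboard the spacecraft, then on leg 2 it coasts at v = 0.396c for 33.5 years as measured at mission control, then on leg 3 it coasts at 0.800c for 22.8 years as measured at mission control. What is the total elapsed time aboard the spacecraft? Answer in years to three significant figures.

τ = 73.2 years

Leg 1: 28.8 years is already measured aboard the spacecraft.
Leg 2: γ = 1/√(1 − 0.396²) = 1/√0.8432 = 1.089; τ_2 = 33.5/1.089 = 30.76 years.
Leg 3: γ = 1/√(1 − 0.800²) = 5/3 ≈ 1.667; τ_3 = 22.8/1.667 = 13.68 years.
Total: 28.80 + 30.76 + 13.68 years.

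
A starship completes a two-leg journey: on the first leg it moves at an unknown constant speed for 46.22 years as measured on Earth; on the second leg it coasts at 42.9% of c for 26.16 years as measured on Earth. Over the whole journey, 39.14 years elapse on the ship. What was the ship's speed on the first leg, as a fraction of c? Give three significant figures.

Leg 1: speed unknown; τ_1 = 46.22/γ_1.
Leg 2: β = 0.429; γ = 1/√(1 − 0.429²) = 1/√0.8160 = 1.107; τ_2 = 26.16/1.107 = 23.63 years.
Total proper time: τ_1 + 23.63 = 39.14, so τ_1 = 39.14 − 23.63 = 15.51 years.
γ_1 = 46.22/15.51 = 2.980; β = √(1 − 1/γ²) = √0.8874.

β = 0.942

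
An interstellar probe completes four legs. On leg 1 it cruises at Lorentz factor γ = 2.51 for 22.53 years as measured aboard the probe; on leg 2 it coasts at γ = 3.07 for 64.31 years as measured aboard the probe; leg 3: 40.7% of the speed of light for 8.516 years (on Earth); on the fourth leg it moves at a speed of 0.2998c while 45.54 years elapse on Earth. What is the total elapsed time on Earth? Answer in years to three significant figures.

Δt = 308 years

Leg 1: γ = 2.51; Δt_1 = 2.510 × 22.53 = 56.55 years.
Leg 2: γ = 3.07; Δt_2 = 3.070 × 64.31 = 197.4 years.
Leg 3: 8.516 years is already measured on Earth.
Leg 4: 45.54 years is already measured on Earth.
Total: 56.55 + 197.4 + 8.516 + 45.54 years.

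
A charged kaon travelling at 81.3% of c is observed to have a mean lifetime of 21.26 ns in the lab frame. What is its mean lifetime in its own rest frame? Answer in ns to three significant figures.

τ₀ = 12.4 ns

β = 0.813; γ = 1/√(1 − 0.813²) = 1/√0.3390 = 1.717
The lab-frame lifetime is the dilated interval; the proper lifetime is τ₀ = Δt/γ = 21.26/1.717 ns.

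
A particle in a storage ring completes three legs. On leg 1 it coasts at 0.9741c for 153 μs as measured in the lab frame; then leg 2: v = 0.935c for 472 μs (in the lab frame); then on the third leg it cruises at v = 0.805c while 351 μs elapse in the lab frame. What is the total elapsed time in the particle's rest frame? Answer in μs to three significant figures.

Leg 1: γ = 1/√(1 − 0.9741²) = 1/√0.05113 = 4.422; τ_1 = 153/4.422 = 34.60 μs.
Leg 2: γ = 1/√(1 − 0.935²) = 1/√0.1258 = 2.820; τ_2 = 472/2.820 = 167.4 μs.
Leg 3: γ = 1/√(1 − 0.805²) = 1/√0.3520 = 1.686; τ_3 = 351/1.686 = 208.2 μs.
Total: 34.60 + 167.4 + 208.2 μs.

τ = 410 μs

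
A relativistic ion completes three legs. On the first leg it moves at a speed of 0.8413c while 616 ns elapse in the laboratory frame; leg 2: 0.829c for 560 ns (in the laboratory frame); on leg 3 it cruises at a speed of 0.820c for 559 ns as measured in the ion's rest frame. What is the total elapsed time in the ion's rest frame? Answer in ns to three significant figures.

Leg 1: γ = 1/√(1 − 0.8413²) = 1/√0.2922 = 1.850; τ_1 = 616/1.850 = 333.0 ns.
Leg 2: γ = 1/√(1 − 0.829²) = 1/√0.3128 = 1.788; τ_2 = 560/1.788 = 313.2 ns.
Leg 3: 559 ns is already measured in the ion's rest frame.
Total: 333.0 + 313.2 + 559.0 ns.

τ = 1210 ns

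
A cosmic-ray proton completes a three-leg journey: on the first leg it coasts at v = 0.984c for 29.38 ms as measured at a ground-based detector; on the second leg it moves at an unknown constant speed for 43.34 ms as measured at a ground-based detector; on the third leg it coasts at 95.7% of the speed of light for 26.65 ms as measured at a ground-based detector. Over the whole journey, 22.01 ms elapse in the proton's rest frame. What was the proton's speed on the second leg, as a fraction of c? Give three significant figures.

β = 0.978

Leg 1: γ = 1/√(1 − 0.984²) = 1/√0.03174 = 5.613; τ_1 = 29.38/5.613 = 5.235 ms.
Leg 2: speed unknown; τ_2 = 43.34/γ_2.
Leg 3: β = 0.957; γ = 1/√(1 − 0.957²) = 1/√0.08415 = 3.447; τ_3 = 26.65/3.447 = 7.731 ms.
Total proper time: 5.235 + τ_2 + 7.731 = 22.01, so τ_2 = 22.01 − 12.97 = 9.045 ms.
γ_2 = 43.34/9.045 = 4.792; β = √(1 − 1/γ²) = √0.9564.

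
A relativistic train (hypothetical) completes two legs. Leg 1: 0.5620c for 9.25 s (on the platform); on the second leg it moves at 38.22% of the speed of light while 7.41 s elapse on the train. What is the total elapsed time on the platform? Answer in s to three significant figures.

Leg 1: 9.25 s is already measured on the platform.
Leg 2: β = 0.3822; γ = 1/√(1 − 0.3822²) = 1/√0.8539 = 1.082; Δt_2 = 1.082 × 7.41 = 8.019 s.
Total: 9.250 + 8.019 s.

Δt = 17.3 s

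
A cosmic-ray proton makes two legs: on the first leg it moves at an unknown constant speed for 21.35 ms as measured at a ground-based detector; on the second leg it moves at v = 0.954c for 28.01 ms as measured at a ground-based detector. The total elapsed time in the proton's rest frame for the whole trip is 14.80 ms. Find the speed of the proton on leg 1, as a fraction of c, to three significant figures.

Leg 1: speed unknown; τ_1 = 21.35/γ_1.
Leg 2: γ = 1/√(1 − 0.954²) = 1/√0.08988 = 3.335; τ_2 = 28.01/3.335 = 8.398 ms.
Total proper time: τ_1 + 8.398 = 14.80, so τ_1 = 14.80 − 8.398 = 6.402 ms.
γ_1 = 21.35/6.402 = 3.335; β = √(1 − 1/γ²) = √0.9101.

β = 0.954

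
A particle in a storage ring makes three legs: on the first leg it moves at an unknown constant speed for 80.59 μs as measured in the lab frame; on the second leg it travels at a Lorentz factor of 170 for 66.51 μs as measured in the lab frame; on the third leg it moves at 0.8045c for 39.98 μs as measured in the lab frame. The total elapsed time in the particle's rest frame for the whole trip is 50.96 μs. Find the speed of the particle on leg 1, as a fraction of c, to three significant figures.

β = 0.943

Leg 1: speed unknown; τ_1 = 80.59/γ_1.
Leg 2: γ = 170; τ_2 = 66.51/170.0 = 0.3912 μs.
Leg 3: γ = 1/√(1 − 0.8045²) = 1/√0.3528 = 1.684; τ_3 = 39.98/1.684 = 23.75 μs.
Total proper time: τ_1 + 0.3912 + 23.75 = 50.96, so τ_1 = 50.96 − 24.14 = 26.82 μs.
γ_1 = 80.59/26.82 = 3.005; β = √(1 − 1/γ²) = √0.8892.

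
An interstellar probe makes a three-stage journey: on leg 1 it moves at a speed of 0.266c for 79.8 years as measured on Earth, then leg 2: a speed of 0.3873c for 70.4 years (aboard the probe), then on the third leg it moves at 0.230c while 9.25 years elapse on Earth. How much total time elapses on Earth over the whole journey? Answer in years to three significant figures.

Leg 1: 79.8 years is already measured on Earth.
Leg 2: γ = 1/√(1 − 0.3873²) = 1/√0.8500 = 1.085; Δt_2 = 1.085 × 70.4 = 76.36 years.
Leg 3: 9.25 years is already measured on Earth.
Total: 79.80 + 76.36 + 9.250 years.

Δt = 165 years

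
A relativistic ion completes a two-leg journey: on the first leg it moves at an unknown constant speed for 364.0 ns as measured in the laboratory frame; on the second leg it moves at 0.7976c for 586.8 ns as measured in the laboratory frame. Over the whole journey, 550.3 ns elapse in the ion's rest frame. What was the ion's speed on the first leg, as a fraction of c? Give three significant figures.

β = 0.842

Leg 1: speed unknown; τ_1 = 364.0/γ_1.
Leg 2: γ = 1/√(1 − 0.7976²) = 1/√0.3638 = 1.658; τ_2 = 586.8/1.658 = 353.9 ns.
Total proper time: τ_1 + 353.9 = 550.3, so τ_1 = 550.3 − 353.9 = 196.4 ns.
γ_1 = 364.0/196.4 = 1.854; β = √(1 − 1/γ²) = √0.7090.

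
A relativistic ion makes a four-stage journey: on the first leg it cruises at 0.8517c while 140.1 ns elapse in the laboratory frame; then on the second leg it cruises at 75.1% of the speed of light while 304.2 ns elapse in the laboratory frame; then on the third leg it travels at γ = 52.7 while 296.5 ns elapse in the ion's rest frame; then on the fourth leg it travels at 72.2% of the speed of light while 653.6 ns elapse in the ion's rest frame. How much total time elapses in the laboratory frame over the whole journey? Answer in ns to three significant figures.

Leg 1: 140.1 ns is already measured in the laboratory frame.
Leg 2: 304.2 ns is already measured in the laboratory frame.
Leg 3: γ = 52.7; Δt_3 = 52.70 × 296.5 = 1.563×10⁴ ns.
Leg 4: β = 0.722; γ = 1/√(1 − 0.722²) = 1/√0.4787 = 1.445; Δt_4 = 1.445 × 653.6 = 944.7 ns.
Total: 140.1 + 304.2 + 1.563×10⁴ + 944.7 ns.

Δt = 1.70×10⁴ ns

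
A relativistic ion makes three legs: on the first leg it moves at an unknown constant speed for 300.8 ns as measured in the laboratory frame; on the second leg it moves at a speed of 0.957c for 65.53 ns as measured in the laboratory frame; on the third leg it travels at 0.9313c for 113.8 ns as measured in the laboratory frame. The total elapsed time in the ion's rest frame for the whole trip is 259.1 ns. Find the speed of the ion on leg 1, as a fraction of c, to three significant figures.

β = 0.751

Leg 1: speed unknown; τ_1 = 300.8/γ_1.
Leg 2: γ = 1/√(1 − 0.957²) = 1/√0.08415 = 3.447; τ_2 = 65.53/3.447 = 19.01 ns.
Leg 3: γ = 1/√(1 − 0.9313²) = 1/√0.1327 = 2.745; τ_3 = 113.8/2.745 = 41.45 ns.
Total proper time: τ_1 + 19.01 + 41.45 = 259.1, so τ_1 = 259.1 − 60.46 = 198.6 ns.
γ_1 = 300.8/198.6 = 1.514; β = √(1 − 1/γ²) = √0.5639.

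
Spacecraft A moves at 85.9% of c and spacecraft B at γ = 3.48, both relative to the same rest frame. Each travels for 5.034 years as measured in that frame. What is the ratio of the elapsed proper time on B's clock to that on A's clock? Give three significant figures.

A: β = 0.859; γ = 1/√(1 − 0.859²) = 1/√0.2621 = 1.953. B: γ = 3.48.
τ_A/τ_B = γ_B/γ_A = 3.480/1.953 = 1.782, so τ_B/τ_A = 0.5613.

τ_B/τ_A = 0.561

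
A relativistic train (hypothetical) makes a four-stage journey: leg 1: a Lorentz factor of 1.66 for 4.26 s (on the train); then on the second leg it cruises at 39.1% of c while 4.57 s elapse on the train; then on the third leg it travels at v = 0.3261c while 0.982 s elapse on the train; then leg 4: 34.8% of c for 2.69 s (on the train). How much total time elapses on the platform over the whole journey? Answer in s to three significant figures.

Leg 1: γ = 1.66; Δt_1 = 1.660 × 4.26 = 7.072 s.
Leg 2: β = 0.391; γ = 1/√(1 − 0.391²) = 1/√0.8471 = 1.086; Δt_2 = 1.086 × 4.57 = 4.965 s.
Leg 3: γ = 1/√(1 − 0.3261²) = 1/√0.8937 = 1.058; Δt_3 = 1.058 × 0.982 = 1.039 s.
Leg 4: β = 0.348; γ = 1/√(1 − 0.348²) = 1/√0.8789 = 1.067; Δt_4 = 1.067 × 2.69 = 2.869 s.
Total: 7.072 + 4.965 + 1.039 + 2.869 s.

Δt = 15.9 s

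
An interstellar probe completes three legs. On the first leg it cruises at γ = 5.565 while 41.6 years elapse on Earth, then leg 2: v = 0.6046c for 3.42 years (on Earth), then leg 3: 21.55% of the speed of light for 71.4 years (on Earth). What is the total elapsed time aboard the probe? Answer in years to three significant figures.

τ = 79.9 years

Leg 1: γ = 5.565; τ_1 = 41.6/5.565 = 7.475 years.
Leg 2: γ = 1/√(1 − 0.6046²) = 1/√0.6345 = 1.255; τ_2 = 3.42/1.255 = 2.724 years.
Leg 3: β = 0.2155; γ = 1/√(1 − 0.2155²) = 1/√0.9536 = 1.024; τ_3 = 71.4/1.024 = 69.72 years.
Total: 7.475 + 2.724 + 69.72 years.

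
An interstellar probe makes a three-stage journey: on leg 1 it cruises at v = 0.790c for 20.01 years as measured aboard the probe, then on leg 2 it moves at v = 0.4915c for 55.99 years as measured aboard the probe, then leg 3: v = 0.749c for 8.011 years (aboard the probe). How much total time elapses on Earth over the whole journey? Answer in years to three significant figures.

Δt = 109 years

Leg 1: γ = 1/√(1 − 0.790²) = 1/√0.3759 = 1.631; Δt_1 = 1.631 × 20.01 = 32.64 years.
Leg 2: γ = 1/√(1 − 0.4915²) = 1/√0.7584 = 1.148; Δt_2 = 1.148 × 55.99 = 64.29 years.
Leg 3: γ = 1/√(1 − 0.749²) = 1/√0.4390 = 1.509; Δt_3 = 1.509 × 8.011 = 12.09 years.
Total: 32.64 + 64.29 + 12.09 years.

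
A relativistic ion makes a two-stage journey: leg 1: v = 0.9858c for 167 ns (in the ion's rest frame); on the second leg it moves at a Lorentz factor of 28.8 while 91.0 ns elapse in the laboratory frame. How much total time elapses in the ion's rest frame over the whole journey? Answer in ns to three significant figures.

τ = 170 ns

Leg 1: 167 ns is already measured in the ion's rest frame.
Leg 2: γ = 28.8; τ_2 = 91.0/28.80 = 3.160 ns.
Total: 167.0 + 3.160 ns.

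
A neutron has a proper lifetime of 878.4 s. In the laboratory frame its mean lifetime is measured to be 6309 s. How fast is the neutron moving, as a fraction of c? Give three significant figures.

β = 0.990

γ = Δt/τ₀ = 6309/878.4 = 7.182
β = √(1 − 1/γ²) = √(1 − 0.01938) = √0.9806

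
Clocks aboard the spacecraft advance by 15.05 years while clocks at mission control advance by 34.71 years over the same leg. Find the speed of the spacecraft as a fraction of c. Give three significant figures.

The proper time is measured aboard the spacecraft (both events occur at the spacecraft's location); Δt is measured at mission control. γ = Δt/τ = 34.71/15.05 = 2.306.
β = √(1 − 1/γ²) = √(1 − 0.1880) = √0.8120

β = 0.901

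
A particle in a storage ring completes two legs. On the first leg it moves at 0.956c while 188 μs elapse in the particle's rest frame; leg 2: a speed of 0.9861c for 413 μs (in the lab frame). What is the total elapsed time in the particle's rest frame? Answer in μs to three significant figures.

Leg 1: 188 μs is already measured in the particle's rest frame.
Leg 2: γ = 1/√(1 − 0.9861²) = 1/√0.02761 = 6.019; τ_2 = 413/6.019 = 68.62 μs.
Total: 188.0 + 68.62 μs.

τ = 257 μs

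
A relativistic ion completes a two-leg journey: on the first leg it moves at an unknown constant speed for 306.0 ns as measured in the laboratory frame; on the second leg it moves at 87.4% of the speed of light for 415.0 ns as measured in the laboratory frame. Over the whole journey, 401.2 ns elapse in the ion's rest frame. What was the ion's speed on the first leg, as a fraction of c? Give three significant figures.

Leg 1: speed unknown; τ_1 = 306.0/γ_1.
Leg 2: β = 0.874; γ = 1/√(1 − 0.874²) = 1/√0.2361 = 2.058; τ_2 = 415.0/2.058 = 201.7 ns.
Total proper time: τ_1 + 201.7 = 401.2, so τ_1 = 401.2 − 201.7 = 199.5 ns.
γ_1 = 306.0/199.5 = 1.534; β = √(1 − 1/γ²) = √0.5748.

β = 0.758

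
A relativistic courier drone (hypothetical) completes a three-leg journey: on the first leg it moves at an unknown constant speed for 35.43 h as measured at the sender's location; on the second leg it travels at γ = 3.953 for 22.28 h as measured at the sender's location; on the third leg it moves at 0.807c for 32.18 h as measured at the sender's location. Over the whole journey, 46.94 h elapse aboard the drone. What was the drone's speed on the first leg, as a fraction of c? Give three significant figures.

Leg 1: speed unknown; τ_1 = 35.43/γ_1.
Leg 2: γ = 3.953; τ_2 = 22.28/3.953 = 5.636 h.
Leg 3: γ = 1/√(1 − 0.807²) = 1/√0.3488 = 1.693; τ_3 = 32.18/1.693 = 19.00 h.
Total proper time: τ_1 + 5.636 + 19.00 = 46.94, so τ_1 = 46.94 − 24.64 = 22.30 h.
γ_1 = 35.43/22.30 = 1.589; β = √(1 − 1/γ²) = √0.6038.

β = 0.777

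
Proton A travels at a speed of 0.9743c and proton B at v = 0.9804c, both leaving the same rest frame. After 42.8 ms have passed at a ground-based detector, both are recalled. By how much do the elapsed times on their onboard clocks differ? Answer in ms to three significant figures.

|τ_A − τ_B| = 1.21 ms

A: γ = 1/√(1 − 0.9743²) = 1/√0.05074 = 4.439; τ_A = 42.8/4.439 = 9.641 ms.
B: γ = 1/√(1 − 0.9804²) = 1/√0.03882 = 5.076; τ_B = 42.8/5.076 = 8.432 ms.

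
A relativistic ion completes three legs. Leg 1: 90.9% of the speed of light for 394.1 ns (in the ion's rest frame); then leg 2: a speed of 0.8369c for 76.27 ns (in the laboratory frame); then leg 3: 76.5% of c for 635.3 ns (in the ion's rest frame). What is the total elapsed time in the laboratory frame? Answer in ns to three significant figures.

Leg 1: β = 0.909; γ = 1/√(1 − 0.909²) = 1/√0.1737 = 2.399; Δt_1 = 2.399 × 394.1 = 945.5 ns.
Leg 2: 76.27 ns is already measured in the laboratory frame.
Leg 3: β = 0.765; γ = 1/√(1 − 0.765²) = 1/√0.4148 = 1.553; Δt_3 = 1.553 × 635.3 = 986.4 ns.
Total: 945.5 + 76.27 + 986.4 ns.

Δt = 2010 ns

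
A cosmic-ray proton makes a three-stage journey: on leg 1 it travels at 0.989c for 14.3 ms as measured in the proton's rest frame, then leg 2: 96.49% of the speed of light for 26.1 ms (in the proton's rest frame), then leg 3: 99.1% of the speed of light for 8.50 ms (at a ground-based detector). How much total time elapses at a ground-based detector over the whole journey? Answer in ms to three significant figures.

Leg 1: γ = 1/√(1 − 0.989²) = 1/√0.02188 = 6.761; Δt_1 = 6.761 × 14.3 = 96.68 ms.
Leg 2: β = 0.9649; γ = 1/√(1 − 0.9649²) = 1/√0.06897 = 3.808; Δt_2 = 3.808 × 26.1 = 99.38 ms.
Leg 3: 8.50 ms is already measured at a ground-based detector.
Total: 96.68 + 99.38 + 8.500 ms.

Δt = 205 ms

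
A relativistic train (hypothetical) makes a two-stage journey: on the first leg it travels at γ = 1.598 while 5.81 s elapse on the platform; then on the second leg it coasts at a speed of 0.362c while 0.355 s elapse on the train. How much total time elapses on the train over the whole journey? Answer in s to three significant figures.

τ = 3.99 s

Leg 1: γ = 1.598; τ_1 = 5.81/1.598 = 3.636 s.
Leg 2: 0.355 s is already measured on the train.
Total: 3.636 + 0.3550 s.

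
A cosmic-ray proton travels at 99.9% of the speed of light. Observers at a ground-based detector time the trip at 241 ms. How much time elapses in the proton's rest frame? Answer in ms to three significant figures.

τ = 10.8 ms

β = 0.999; γ = 1/√(1 − 0.999²) = 1/√0.001999 = 22.37
The interval measured at a ground-based detector is the dilated one; the clock in the proton's rest frame measures the proper time τ = Δt/γ = 241/22.37 ms.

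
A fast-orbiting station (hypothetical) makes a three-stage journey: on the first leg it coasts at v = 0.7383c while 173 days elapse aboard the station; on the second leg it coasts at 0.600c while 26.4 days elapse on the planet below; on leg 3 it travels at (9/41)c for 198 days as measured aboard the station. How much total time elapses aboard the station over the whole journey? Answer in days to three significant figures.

τ = 392 days

Leg 1: 173 days is already measured aboard the station.
Leg 2: γ = 1/√(1 − 0.600²) = 5/4 = 1.250; τ_2 = 26.4/1.250 = 21.12 days.
Leg 3: 198 days is already measured aboard the station.
Total: 173.0 + 21.12 + 198.0 days.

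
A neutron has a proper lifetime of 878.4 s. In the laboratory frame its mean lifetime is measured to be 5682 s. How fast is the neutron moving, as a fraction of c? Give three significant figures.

β = 0.988

γ = Δt/τ₀ = 5682/878.4 = 6.469
β = √(1 − 1/γ²) = √(1 − 0.02390) = √0.9761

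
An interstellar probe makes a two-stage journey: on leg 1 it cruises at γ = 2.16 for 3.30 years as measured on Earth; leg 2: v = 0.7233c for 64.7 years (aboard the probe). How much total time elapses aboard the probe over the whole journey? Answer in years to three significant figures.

τ = 66.2 years

Leg 1: γ = 2.16; τ_1 = 3.30/2.160 = 1.528 years.
Leg 2: 64.7 years is already measured aboard the probe.
Total: 1.528 + 64.70 years.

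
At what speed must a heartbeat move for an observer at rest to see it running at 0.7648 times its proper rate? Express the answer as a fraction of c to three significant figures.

β = 0.644

Rate ratio = 1/γ, so γ = 1/0.7648 = 1.308.
β = √(1 − 1/γ²) = √(1 − 0.7648²) = √0.4151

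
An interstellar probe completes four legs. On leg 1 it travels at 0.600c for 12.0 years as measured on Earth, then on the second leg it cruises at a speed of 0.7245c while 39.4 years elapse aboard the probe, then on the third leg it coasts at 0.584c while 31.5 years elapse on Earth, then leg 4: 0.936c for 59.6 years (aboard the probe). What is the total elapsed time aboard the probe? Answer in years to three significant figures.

τ = 134 years

Leg 1: γ = 1/√(1 − 0.600²) = 5/4 = 1.250; τ_1 = 12.0/1.250 = 9.600 years.
Leg 2: 39.4 years is already measured aboard the probe.
Leg 3: γ = 1/√(1 − 0.584²) = 1/√0.6589 = 1.232; τ_3 = 31.5/1.232 = 25.57 years.
Leg 4: 59.6 years is already measured aboard the probe.
Total: 9.600 + 39.40 + 25.57 + 59.60 years.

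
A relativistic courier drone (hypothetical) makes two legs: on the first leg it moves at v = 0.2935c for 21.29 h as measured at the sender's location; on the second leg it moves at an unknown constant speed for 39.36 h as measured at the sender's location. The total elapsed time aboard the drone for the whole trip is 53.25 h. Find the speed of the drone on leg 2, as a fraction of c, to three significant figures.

β = 0.549

Leg 1: γ = 1/√(1 − 0.2935²) = 1/√0.9139 = 1.046; τ_1 = 21.29/1.046 = 20.35 h.
Leg 2: speed unknown; τ_2 = 39.36/γ_2.
Total proper time: 20.35 + τ_2 = 53.25, so τ_2 = 53.25 − 20.35 = 32.90 h.
γ_2 = 39.36/32.90 = 1.196; β = √(1 − 1/γ²) = √0.3014.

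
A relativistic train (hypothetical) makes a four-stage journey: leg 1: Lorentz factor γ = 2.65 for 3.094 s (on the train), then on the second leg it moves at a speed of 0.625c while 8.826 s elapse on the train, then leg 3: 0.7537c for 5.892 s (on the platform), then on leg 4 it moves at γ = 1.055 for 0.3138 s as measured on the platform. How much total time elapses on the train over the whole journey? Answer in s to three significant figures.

τ = 16.1 s

Leg 1: 3.094 s is already measured on the train.
Leg 2: 8.826 s is already measured on the train.
Leg 3: γ = 1/√(1 − 0.7537²) = 1/√0.4319 = 1.522; τ_3 = 5.892/1.522 = 3.872 s.
Leg 4: γ = 1.055; τ_4 = 0.3138/1.055 = 0.2974 s.
Total: 3.094 + 8.826 + 3.872 + 0.2974 s.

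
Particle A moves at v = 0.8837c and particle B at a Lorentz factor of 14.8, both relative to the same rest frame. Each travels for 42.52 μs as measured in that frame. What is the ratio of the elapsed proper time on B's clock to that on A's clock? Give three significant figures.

τ_B/τ_A = 0.144

A: γ = 1/√(1 − 0.8837²) = 1/√0.2191 = 2.137. B: γ = 14.8.
τ_A/τ_B = γ_B/γ_A = 14.80/2.137 = 6.927, so τ_B/τ_A = 0.1444.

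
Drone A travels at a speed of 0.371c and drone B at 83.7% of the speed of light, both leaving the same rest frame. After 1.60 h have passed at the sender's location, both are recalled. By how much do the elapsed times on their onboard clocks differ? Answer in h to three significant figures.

A: γ = 1/√(1 − 0.371²) = 1/√0.8624 = 1.077; τ_A = 1.60/1.077 = 1.486 h.
B: β = 0.837; γ = 1/√(1 − 0.837²) = 1/√0.2994 = 1.827; τ_B = 1.60/1.827 = 0.8755 h.

|τ_A − τ_B| = 0.610 h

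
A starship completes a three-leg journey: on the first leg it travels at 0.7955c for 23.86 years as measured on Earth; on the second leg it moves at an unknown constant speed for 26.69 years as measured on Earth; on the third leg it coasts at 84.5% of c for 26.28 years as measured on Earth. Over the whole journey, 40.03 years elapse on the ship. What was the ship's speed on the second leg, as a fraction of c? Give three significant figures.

β = 0.902

Leg 1: γ = 1/√(1 − 0.7955²) = 1/√0.3672 = 1.650; τ_1 = 23.86/1.650 = 14.46 years.
Leg 2: speed unknown; τ_2 = 26.69/γ_2.
Leg 3: β = 0.845; γ = 1/√(1 − 0.845²) = 1/√0.2860 = 1.870; τ_3 = 26.28/1.870 = 14.05 years.
Total proper time: 14.46 + τ_2 + 14.05 = 40.03, so τ_2 = 40.03 − 28.51 = 11.52 years.
γ_2 = 26.69/11.52 = 2.317; β = √(1 − 1/γ²) = √0.8138.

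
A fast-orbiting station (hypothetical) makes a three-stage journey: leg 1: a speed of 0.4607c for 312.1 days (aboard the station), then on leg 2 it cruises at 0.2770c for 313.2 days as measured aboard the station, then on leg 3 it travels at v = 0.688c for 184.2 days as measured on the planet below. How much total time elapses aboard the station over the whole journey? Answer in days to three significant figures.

τ = 759 days

Leg 1: 312.1 days is already measured aboard the station.
Leg 2: 313.2 days is already measured aboard the station.
Leg 3: γ = 1/√(1 − 0.688²) = 1/√0.5267 = 1.378; τ_3 = 184.2/1.378 = 133.7 days.
Total: 312.1 + 313.2 + 133.7 days.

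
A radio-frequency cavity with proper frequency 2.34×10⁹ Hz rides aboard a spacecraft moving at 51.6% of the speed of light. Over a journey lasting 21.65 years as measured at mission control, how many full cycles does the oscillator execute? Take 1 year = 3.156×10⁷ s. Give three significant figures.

N = 1.37×10¹⁸

β = 0.516; γ = 1/√(1 − 0.516²) = 1/√0.7337 = 1.167
The oscillator's own cycle count is N = f × τ where τ is the proper time aboard the spacecraft. τ = Δt/γ = 21.65/1.167 = 18.55 years = 5.853×10⁸ s.
N = 2.34×10⁹ × 5.853×10⁸ = 1.370×10¹⁸.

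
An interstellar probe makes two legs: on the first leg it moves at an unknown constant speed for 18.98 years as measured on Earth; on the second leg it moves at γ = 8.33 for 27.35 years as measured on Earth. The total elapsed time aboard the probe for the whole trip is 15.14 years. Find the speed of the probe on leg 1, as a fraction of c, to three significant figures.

Leg 1: speed unknown; τ_1 = 18.98/γ_1.
Leg 2: γ = 8.33; τ_2 = 27.35/8.330 = 3.283 years.
Total proper time: τ_1 + 3.283 = 15.14, so τ_1 = 15.14 − 3.283 = 11.86 years.
γ_1 = 18.98/11.86 = 1.601; β = √(1 − 1/γ²) = √0.6098.

β = 0.781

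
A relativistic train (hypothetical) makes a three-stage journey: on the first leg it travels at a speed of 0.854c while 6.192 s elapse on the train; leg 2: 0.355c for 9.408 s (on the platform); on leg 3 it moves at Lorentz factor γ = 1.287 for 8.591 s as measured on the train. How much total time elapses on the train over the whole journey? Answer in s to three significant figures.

Leg 1: 6.192 s is already measured on the train.
Leg 2: γ = 1/√(1 − 0.355²) = 1/√0.8740 = 1.070; τ_2 = 9.408/1.070 = 8.795 s.
Leg 3: 8.591 s is already measured on the train.
Total: 6.192 + 8.795 + 8.591 s.

τ = 23.6 s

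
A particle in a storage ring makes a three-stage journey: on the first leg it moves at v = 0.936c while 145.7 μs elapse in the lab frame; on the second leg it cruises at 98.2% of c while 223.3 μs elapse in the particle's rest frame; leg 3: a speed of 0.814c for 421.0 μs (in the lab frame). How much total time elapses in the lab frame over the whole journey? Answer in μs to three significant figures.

Δt = 1750 μs

Leg 1: 145.7 μs is already measured in the lab frame.
Leg 2: β = 0.982; γ = 1/√(1 − 0.982²) = 1/√0.03568 = 5.294; Δt_2 = 5.294 × 223.3 = 1182 μs.
Leg 3: 421.0 μs is already measured in the lab frame.
Total: 145.7 + 1182 + 421.0 μs.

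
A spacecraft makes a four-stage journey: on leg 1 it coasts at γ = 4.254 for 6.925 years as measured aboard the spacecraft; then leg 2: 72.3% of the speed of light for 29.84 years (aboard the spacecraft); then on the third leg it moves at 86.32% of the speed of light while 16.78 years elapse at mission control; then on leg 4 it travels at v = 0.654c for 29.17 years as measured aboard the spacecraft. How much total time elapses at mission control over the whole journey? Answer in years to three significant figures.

Δt = 128 years

Leg 1: γ = 4.254; Δt_1 = 4.254 × 6.925 = 29.46 years.
Leg 2: β = 0.723; γ = 1/√(1 − 0.723²) = 1/√0.4773 = 1.447; Δt_2 = 1.447 × 29.84 = 43.19 years.
Leg 3: 16.78 years is already measured at mission control.
Leg 4: γ = 1/√(1 − 0.654²) = 1/√0.5723 = 1.322; Δt_4 = 1.322 × 29.17 = 38.56 years.
Total: 29.46 + 43.19 + 16.78 + 38.56 years.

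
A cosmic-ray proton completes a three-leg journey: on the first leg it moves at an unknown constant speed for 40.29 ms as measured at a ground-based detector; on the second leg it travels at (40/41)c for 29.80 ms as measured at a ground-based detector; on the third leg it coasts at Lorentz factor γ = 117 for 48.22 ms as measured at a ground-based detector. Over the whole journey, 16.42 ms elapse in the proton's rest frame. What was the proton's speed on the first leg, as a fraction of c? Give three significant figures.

Leg 1: speed unknown; τ_1 = 40.29/γ_1.
Leg 2: γ = 1/√(1 − (40/41)²) = 41/9 ≈ 4.556; τ_2 = 29.80/4.556 = 6.541 ms.
Leg 3: γ = 117; τ_3 = 48.22/117.0 = 0.4121 ms.
Total proper time: τ_1 + 6.541 + 0.4121 = 16.42, so τ_1 = 16.42 − 6.954 = 9.466 ms.
γ_1 = 40.29/9.466 = 4.256; β = √(1 − 1/γ²) = √0.9448.

β = 0.972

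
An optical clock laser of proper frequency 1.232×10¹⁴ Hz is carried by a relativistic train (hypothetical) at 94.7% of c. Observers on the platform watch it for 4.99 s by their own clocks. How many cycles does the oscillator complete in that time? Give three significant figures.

β = 0.947; γ = 1/√(1 − 0.947²) = 1/√0.1032 = 3.113
During 4.99 s of lab time, the oscillator's proper time advances by τ = Δt/γ = 4.99/3.113 = 1.603 s = 1.603×10⁰ s.
N = f × τ = 1.232×10¹⁴ × 1.603×10⁰ = 1.975×10¹⁴.

N = 1.97×10¹⁴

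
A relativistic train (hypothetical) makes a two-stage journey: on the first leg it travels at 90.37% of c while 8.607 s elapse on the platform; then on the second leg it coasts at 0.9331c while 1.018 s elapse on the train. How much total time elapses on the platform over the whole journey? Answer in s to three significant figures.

Leg 1: 8.607 s is already measured on the platform.
Leg 2: γ = 1/√(1 − 0.9331²) = 1/√0.1293 = 2.781; Δt_2 = 2.781 × 1.018 = 2.831 s.
Total: 8.607 + 2.831 s.

Δt = 11.4 s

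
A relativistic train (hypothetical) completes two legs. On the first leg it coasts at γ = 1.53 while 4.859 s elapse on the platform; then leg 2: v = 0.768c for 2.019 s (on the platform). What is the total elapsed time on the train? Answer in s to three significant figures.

Leg 1: γ = 1.53; τ_1 = 4.859/1.530 = 3.176 s.
Leg 2: γ = 1/√(1 − 0.768²) = 1/√0.4102 = 1.561; τ_2 = 2.019/1.561 = 1.293 s.
Total: 3.176 + 1.293 s.

τ = 4.47 s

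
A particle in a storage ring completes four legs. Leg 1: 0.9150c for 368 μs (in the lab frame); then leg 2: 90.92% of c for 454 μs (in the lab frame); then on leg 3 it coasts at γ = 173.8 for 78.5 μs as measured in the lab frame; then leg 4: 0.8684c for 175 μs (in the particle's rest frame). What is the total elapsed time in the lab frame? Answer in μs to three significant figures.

Leg 1: 368 μs is already measured in the lab frame.
Leg 2: 454 μs is already measured in the lab frame.
Leg 3: 78.5 μs is already measured in the lab frame.
Leg 4: γ = 1/√(1 − 0.8684²) = 1/√0.2459 = 2.017; Δt_4 = 2.017 × 175 = 352.9 μs.
Total: 368.0 + 454.0 + 78.50 + 352.9 μs.

Δt = 1250 μs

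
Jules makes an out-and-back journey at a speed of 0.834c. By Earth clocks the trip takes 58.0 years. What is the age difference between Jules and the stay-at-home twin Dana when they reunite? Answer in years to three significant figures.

γ = 1/√(1 − 0.834²) = 1/√0.3044 = 1.812
Jules's elapsed proper time: τ = 58.0/1.812 = 32.00 years.
Age gap = Δt − τ = 58.0 − 32.00 years.

Δt − τ = 26.0 years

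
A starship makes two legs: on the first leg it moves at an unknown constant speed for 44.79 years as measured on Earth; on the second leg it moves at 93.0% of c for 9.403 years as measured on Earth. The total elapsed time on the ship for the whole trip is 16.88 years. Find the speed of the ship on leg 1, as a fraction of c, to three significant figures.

β = 0.954

Leg 1: speed unknown; τ_1 = 44.79/γ_1.
Leg 2: β = 0.930; γ = 1/√(1 − 0.930²) = 1/√0.1351 = 2.721; τ_2 = 9.403/2.721 = 3.456 years.
Total proper time: τ_1 + 3.456 = 16.88, so τ_1 = 16.88 − 3.456 = 13.42 years.
γ_1 = 44.79/13.42 = 3.337; β = √(1 − 1/γ²) = √0.9102.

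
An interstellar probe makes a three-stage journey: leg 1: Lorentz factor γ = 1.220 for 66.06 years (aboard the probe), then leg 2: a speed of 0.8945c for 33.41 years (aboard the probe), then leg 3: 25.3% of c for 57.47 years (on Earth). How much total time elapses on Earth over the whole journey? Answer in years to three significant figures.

Leg 1: γ = 1.220; Δt_1 = 1.220 × 66.06 = 80.59 years.
Leg 2: γ = 1/√(1 − 0.8945²) = 1/√0.1999 = 2.237; Δt_2 = 2.237 × 33.41 = 74.73 years.
Leg 3: 57.47 years is already measured on Earth.
Total: 80.59 + 74.73 + 57.47 years.

Δt = 213 years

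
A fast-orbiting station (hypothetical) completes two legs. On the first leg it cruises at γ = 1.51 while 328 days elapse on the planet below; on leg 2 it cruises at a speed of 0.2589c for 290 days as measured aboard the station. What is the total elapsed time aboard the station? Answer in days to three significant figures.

Leg 1: γ = 1.51; τ_1 = 328/1.510 = 217.2 days.
Leg 2: 290 days is already measured aboard the station.
Total: 217.2 + 290.0 days.

τ = 507 days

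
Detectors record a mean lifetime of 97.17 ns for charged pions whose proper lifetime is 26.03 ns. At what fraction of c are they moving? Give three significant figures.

γ = Δt/τ₀ = 97.17/26.03 = 3.733
β = √(1 − 1/γ²) = √(1 − 0.07176) = √0.9282

β = 0.963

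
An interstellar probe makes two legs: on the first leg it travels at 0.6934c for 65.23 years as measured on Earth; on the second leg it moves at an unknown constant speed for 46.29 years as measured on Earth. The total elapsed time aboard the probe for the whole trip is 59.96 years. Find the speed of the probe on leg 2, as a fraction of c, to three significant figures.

Leg 1: γ = 1/√(1 − 0.6934²) = 1/√0.5192 = 1.388; τ_1 = 65.23/1.388 = 47.00 years.
Leg 2: speed unknown; τ_2 = 46.29/γ_2.
Total proper time: 47.00 + τ_2 = 59.96, so τ_2 = 59.96 − 47.00 = 12.96 years.
γ_2 = 46.29/12.96 = 3.572; β = √(1 − 1/γ²) = √0.9216.

β = 0.960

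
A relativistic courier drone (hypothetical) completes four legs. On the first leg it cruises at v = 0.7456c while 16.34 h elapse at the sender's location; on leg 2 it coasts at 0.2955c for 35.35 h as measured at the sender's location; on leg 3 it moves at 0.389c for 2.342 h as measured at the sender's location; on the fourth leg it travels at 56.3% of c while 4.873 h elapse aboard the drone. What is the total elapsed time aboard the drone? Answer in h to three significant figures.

Leg 1: γ = 1/√(1 − 0.7456²) = 1/√0.4441 = 1.501; τ_1 = 16.34/1.501 = 10.89 h.
Leg 2: γ = 1/√(1 − 0.2955²) = 1/√0.9127 = 1.047; τ_2 = 35.35/1.047 = 33.77 h.
Leg 3: γ = 1/√(1 − 0.389²) = 1/√0.8487 = 1.085; τ_3 = 2.342/1.085 = 2.158 h.
Leg 4: 4.873 h is already measured aboard the drone.
Total: 10.89 + 33.77 + 2.158 + 4.873 h.

τ = 51.7 h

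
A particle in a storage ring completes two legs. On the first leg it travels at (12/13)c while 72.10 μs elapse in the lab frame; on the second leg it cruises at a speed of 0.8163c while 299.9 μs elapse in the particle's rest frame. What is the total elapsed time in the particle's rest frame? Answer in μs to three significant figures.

τ = 328 μs

Leg 1: γ = 1/√(1 − (12/13)²) = 13/5 = 2.600; τ_1 = 72.10/2.600 = 27.73 μs.
Leg 2: 299.9 μs is already measured in the particle's rest frame.
Total: 27.73 + 299.9 μs.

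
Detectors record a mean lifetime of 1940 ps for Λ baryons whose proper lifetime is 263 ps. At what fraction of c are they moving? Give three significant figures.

γ = Δt/τ₀ = 1940/263 = 7.376
β = √(1 − 1/γ²) = √(1 − 0.01838) = √0.9816

β = 0.991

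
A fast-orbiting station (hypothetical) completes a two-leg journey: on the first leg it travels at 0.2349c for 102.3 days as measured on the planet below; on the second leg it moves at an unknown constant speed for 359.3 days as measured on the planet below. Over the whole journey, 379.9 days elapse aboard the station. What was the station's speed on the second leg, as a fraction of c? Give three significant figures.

Leg 1: γ = 1/√(1 − 0.2349²) = 1/√0.9448 = 1.029; τ_1 = 102.3/1.029 = 99.44 days.
Leg 2: speed unknown; τ_2 = 359.3/γ_2.
Total proper time: 99.44 + τ_2 = 379.9, so τ_2 = 379.9 − 99.44 = 280.5 days.
γ_2 = 359.3/280.5 = 1.281; β = √(1 − 1/γ²) = √0.3907.

β = 0.625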